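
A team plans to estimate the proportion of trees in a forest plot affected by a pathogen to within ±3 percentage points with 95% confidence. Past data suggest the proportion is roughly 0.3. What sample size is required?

For a proportion with margin E = 0.03 at 95% confidence, z = 1.960.
n = p̂(1−p̂)(z/E)² = 0.3 × 0.7 × (1.960/0.03)² = 896.37
Round up: n = 897.

n = 897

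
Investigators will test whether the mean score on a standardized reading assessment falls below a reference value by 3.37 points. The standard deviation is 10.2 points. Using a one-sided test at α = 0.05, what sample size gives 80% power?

For a one-sample z-test, n = ((z_α + z_β)·σ/δ)².
z_α = 1.645 (one-sided α = 0.05); z_β = 0.842 (power 80% → β = 0.2).
n = (2.487 × 10.2 / 3.37)² = 56.66
Round up: n = 57.

n = 57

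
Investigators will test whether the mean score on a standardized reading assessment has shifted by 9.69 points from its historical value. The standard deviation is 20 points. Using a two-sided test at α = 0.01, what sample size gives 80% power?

n = 50

For a one-sample z-test, n = ((z_{α/2} + z_β)·σ/δ)².
z_{α/2} = 2.576 (two-sided α = 0.01); z_β = 0.842 (power 80% → β = 0.2).
n = (3.418 × 20 / 9.69)² = 49.77
Round up: n = 50.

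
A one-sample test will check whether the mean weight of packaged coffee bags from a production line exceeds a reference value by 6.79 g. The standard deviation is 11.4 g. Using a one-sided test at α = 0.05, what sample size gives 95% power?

For a one-sample z-test, n = ((z_α + z_β)·σ/δ)².
z_α = 1.645 (one-sided α = 0.05); z_β = 1.645 (power 95% → β = 0.05).
n = (3.290 × 11.4 / 6.79)² = 30.51
Round up: n = 31.

31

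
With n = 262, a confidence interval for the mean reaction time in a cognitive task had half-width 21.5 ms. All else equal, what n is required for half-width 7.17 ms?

2356

Margin of error scales as 1/√n, so n₂ = n₁·(E₁/E₂)².
n₂ = 262 × (21.5/7.17)² = 262 × 8.992 = 2355.90
Round up: n₂ = 2356.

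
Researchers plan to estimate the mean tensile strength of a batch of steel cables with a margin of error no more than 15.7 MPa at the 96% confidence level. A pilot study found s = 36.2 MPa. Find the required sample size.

For a mean, the margin of error is E = z·σ/√n, so n = (zσ/E)².
At 96% confidence, z = 2.054.
n = (2.054 × 36.2 / 15.7)² = 22.43
Round up: n = 23.

23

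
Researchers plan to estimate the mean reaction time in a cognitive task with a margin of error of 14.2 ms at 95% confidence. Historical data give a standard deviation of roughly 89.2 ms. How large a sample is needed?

n = 152

For a mean, the margin of error is E = z·σ/√n, so n = (zσ/E)².
At 95% confidence, z = 1.960.
n = (1.960 × 89.2 / 14.2)² = 151.59
Round up: n = 152.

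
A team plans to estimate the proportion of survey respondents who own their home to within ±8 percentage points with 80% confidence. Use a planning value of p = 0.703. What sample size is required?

For a proportion with margin E = 0.08 at 80% confidence, z = 1.282.
n = p̂(1−p̂)(z/E)² = 0.703 × 0.297 × (1.282/0.08)² = 53.62
Round up: n = 54.

54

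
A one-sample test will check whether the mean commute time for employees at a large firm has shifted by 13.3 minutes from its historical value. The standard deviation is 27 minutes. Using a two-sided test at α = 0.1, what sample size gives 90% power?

n = 36

For a one-sample z-test, n = ((z_{α/2} + z_β)·σ/δ)².
z_{α/2} = 1.645 (two-sided α = 0.1); z_β = 1.282 (power 90% → β = 0.1).
n = (2.927 × 27 / 13.3)² = 35.31
Round up: n = 36.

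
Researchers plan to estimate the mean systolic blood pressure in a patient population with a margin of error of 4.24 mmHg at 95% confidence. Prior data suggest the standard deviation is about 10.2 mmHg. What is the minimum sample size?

23

For a mean, the margin of error is E = z·σ/√n, so n = (zσ/E)².
At 95% confidence, z = 1.960.
n = (1.960 × 10.2 / 4.24)² = 22.23
Round up: n = 23.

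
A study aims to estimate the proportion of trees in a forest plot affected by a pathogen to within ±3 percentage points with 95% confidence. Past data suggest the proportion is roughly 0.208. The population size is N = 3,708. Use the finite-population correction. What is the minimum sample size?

592

For a proportion with margin E = 0.03 at 95% confidence, z = 1.960.
n = p̂(1−p̂)(z/E)² = 0.208 × 0.792 × (1.960/0.03)² = 703.17 — call this n₀.
Finite-population correction with N = 3,708: n = n₀ / (1 + (n₀−1)/N) = 703.17 / 1.189 = 591.40
Round up: n = 592.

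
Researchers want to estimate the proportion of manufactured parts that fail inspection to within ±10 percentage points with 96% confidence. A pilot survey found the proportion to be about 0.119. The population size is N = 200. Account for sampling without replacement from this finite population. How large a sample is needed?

37

For a proportion with margin E = 0.1 at 96% confidence, z = 2.054.
n = p̂(1−p̂)(z/E)² = 0.119 × 0.881 × (2.054/0.1)² = 44.23 — call this n₀.
Finite-population correction with N = 200: n = n₀ / (1 + (n₀−1)/N) = 44.23 / 1.216 = 36.37
Round up: n = 37.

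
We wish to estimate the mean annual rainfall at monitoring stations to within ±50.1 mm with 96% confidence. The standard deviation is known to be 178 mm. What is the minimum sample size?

n = 54

For a mean, the margin of error is E = z·σ/√n, so n = (zσ/E)².
At 96% confidence, z = 2.054.
n = (2.054 × 178 / 50.1)² = 53.26
Round up: n = 54.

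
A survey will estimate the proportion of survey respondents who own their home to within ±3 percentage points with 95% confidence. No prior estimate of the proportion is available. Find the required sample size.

1068

For a proportion with margin E = 0.03 at 95% confidence, z = 1.960.
With no prior estimate, use p = 0.5, which maximizes p(1−p) at 0.25.
n = 0.25 × (z/E)² = 0.25 × (1.960/0.03)² = 1067.11
Round up: n = 1068.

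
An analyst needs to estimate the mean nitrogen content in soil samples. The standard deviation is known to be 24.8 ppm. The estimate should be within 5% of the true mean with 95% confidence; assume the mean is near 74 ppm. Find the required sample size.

n = 173

For a mean, the margin of error is E = z·σ/√n, so n = (zσ/E)².
At 95% confidence, z = 1.960.
E = 5% of 74 = 3.7 ppm.
n = (1.960 × 24.8 / 3.7)² = 172.59
Round up: n = 173.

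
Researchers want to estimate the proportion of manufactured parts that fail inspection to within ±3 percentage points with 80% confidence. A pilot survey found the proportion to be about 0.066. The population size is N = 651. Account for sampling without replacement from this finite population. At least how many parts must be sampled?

For a proportion with margin E = 0.03 at 80% confidence, z = 1.282.
n = p̂(1−p̂)(z/E)² = 0.066 × 0.934 × (1.282/0.03)² = 112.57 — call this n₀.
Finite-population correction with N = 651: n = n₀ / (1 + (n₀−1)/N) = 112.57 / 1.171 = 96.13
Round up: n = 97.

97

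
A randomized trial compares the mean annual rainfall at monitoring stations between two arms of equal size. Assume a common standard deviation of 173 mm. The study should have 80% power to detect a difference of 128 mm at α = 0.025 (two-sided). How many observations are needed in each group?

For two equal groups, n per group = 2·((z_{α/2} + z_β)·σ/δ)².
z_{α/2} = 2.241; z_β = 0.842 (power 80%).
n = 2 × (3.083 × 173 / 128)² = 2 × 17.36 = 34.72
Round up: n = 35 per group.

35 per group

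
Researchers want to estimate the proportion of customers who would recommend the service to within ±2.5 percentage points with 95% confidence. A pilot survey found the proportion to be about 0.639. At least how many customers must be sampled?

1418

For a proportion with margin E = 0.025 at 95% confidence, z = 1.960.
n = p̂(1−p̂)(z/E)² = 0.639 × 0.361 × (1.960/0.025)² = 1417.88
Round up: n = 1418.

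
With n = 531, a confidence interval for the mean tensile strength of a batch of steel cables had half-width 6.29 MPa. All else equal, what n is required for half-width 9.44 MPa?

Margin of error scales as 1/√n, so n₂ = n₁·(E₁/E₂)².
n₂ = 531 × (6.29/9.44)² = 531 × 0.444 = 235.76
Round up: n₂ = 236.

236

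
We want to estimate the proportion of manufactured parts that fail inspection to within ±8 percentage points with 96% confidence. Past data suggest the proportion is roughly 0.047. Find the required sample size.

For a proportion with margin E = 0.08 at 96% confidence, z = 2.054.
n = p̂(1−p̂)(z/E)² = 0.047 × 0.953 × (2.054/0.08)² = 29.53
Round up: n = 30.

n = 30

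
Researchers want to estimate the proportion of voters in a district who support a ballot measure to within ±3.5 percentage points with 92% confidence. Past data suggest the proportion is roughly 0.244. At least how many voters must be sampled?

n = 462

For a proportion with margin E = 0.035 at 92% confidence, z = 1.751.
n = p̂(1−p̂)(z/E)² = 0.244 × 0.756 × (1.751/0.035)² = 461.69
Round up: n = 462.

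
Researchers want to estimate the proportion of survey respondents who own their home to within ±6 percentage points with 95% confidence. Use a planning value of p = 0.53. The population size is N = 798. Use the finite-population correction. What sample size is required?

For a proportion with margin E = 0.06 at 95% confidence, z = 1.960.
n = p̂(1−p̂)(z/E)² = 0.53 × 0.47 × (1.960/0.06)² = 265.82 — call this n₀.
Finite-population correction with N = 798: n = n₀ / (1 + (n₀−1)/N) = 265.82 / 1.332 = 199.56
Round up: n = 200.

200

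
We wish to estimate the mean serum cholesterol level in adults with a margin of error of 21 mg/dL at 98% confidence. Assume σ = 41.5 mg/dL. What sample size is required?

n = 22

For a mean, the margin of error is E = z·σ/√n, so n = (zσ/E)².
At 98% confidence, z = 2.326.
n = (2.326 × 41.5 / 21)² = 21.13
Round up: n = 22.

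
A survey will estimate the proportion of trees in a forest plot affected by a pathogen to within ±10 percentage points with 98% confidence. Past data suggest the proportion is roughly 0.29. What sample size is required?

For a proportion with margin E = 0.1 at 98% confidence, z = 2.326.
n = p̂(1−p̂)(z/E)² = 0.29 × 0.71 × (2.326/0.1)² = 111.40
Round up: n = 112.

n = 112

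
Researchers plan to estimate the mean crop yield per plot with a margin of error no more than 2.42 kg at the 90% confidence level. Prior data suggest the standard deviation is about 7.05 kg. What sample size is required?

For a mean, the margin of error is E = z·σ/√n, so n = (zσ/E)².
At 90% confidence, z = 1.645.
n = (1.645 × 7.05 / 2.42)² = 22.97
Round up: n = 23.

23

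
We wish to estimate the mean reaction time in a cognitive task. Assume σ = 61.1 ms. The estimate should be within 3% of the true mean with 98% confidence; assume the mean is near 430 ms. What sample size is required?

For a mean, the margin of error is E = z·σ/√n, so n = (zσ/E)².
At 98% confidence, z = 2.326.
E = 3% of 430 = 12.9 ms.
n = (2.326 × 61.1 / 12.9)² = 121.37
Round up: n = 122.

122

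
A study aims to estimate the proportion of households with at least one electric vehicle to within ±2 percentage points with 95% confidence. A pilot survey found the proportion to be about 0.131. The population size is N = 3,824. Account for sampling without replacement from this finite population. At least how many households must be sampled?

851

For a proportion with margin E = 0.02 at 95% confidence, z = 1.960.
n = p̂(1−p̂)(z/E)² = 0.131 × 0.869 × (1.960/0.02)² = 1093.31 — call this n₀.
Finite-population correction with N = 3,824: n = n₀ / (1 + (n₀−1)/N) = 1093.31 / 1.286 = 850.16
Round up: n = 851.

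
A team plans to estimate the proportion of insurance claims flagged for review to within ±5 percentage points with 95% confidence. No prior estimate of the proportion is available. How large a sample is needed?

For a proportion with margin E = 0.05 at 95% confidence, z = 1.960.
With no prior estimate, use p = 0.5, which maximizes p(1−p) at 0.25.
n = 0.25 × (z/E)² = 0.25 × (1.960/0.05)² = 384.16
Round up: n = 385.

n = 385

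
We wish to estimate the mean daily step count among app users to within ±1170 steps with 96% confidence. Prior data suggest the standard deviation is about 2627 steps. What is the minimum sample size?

For a mean, the margin of error is E = z·σ/√n, so n = (zσ/E)².
At 96% confidence, z = 2.054.
n = (2.054 × 2627 / 1170)² = 21.27
Round up: n = 22.

n = 22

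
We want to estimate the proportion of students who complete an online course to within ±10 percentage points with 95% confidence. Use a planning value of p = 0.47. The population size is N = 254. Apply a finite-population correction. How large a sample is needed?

For a proportion with margin E = 0.1 at 95% confidence, z = 1.960.
n = p̂(1−p̂)(z/E)² = 0.47 × 0.53 × (1.960/0.1)² = 95.69 — call this n₀.
Finite-population correction with N = 254: n = n₀ / (1 + (n₀−1)/N) = 95.69 / 1.373 = 69.69
Round up: n = 70.

n = 70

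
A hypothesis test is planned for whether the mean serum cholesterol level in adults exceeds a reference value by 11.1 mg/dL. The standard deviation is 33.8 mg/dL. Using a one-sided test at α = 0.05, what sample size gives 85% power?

For a one-sample z-test, n = ((z_α + z_β)·σ/δ)².
z_α = 1.645 (one-sided α = 0.05); z_β = 1.036 (power 85% → β = 0.15).
n = (2.681 × 33.8 / 11.1)² = 66.65
Round up: n = 67.

67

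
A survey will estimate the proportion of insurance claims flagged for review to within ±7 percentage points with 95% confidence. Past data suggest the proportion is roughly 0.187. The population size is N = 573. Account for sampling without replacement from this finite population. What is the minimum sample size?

99

For a proportion with margin E = 0.07 at 95% confidence, z = 1.960.
n = p̂(1−p̂)(z/E)² = 0.187 × 0.813 × (1.960/0.07)² = 119.19 — call this n₀.
Finite-population correction with N = 573: n = n₀ / (1 + (n₀−1)/N) = 119.19 / 1.206 = 98.83
Round up: n = 99.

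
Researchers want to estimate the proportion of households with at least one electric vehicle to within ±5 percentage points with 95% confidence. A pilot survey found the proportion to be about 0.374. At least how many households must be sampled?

For a proportion with margin E = 0.05 at 95% confidence, z = 1.960.
n = p̂(1−p̂)(z/E)² = 0.374 × 0.626 × (1.960/0.05)² = 359.76
Round up: n = 360.

360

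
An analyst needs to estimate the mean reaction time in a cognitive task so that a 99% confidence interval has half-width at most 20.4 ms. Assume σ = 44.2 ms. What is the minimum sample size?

For a mean, the margin of error is E = z·σ/√n, so n = (zσ/E)².
At 99% confidence, z = 2.576.
n = (2.576 × 44.2 / 20.4)² = 31.15
Round up: n = 32.

n = 32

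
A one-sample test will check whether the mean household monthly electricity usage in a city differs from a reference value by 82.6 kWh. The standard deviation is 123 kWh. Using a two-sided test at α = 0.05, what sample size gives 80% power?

n = 18

For a one-sample z-test, n = ((z_{α/2} + z_β)·σ/δ)².
z_{α/2} = 1.960 (two-sided α = 0.05); z_β = 0.842 (power 80% → β = 0.2).
n = (2.802 × 123 / 82.6)² = 17.41
Round up: n = 18.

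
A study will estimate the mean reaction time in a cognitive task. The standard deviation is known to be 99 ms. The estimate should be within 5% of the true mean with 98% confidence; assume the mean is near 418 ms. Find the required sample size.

n = 122

For a mean, the margin of error is E = z·σ/√n, so n = (zσ/E)².
At 98% confidence, z = 2.326.
E = 5% of 418 = 20.9 ms.
n = (2.326 × 99 / 20.9)² = 121.39
Round up: n = 122.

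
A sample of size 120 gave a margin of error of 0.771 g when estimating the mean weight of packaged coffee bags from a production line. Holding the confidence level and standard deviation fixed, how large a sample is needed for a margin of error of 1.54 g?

Margin of error scales as 1/√n, so n₂ = n₁·(E₁/E₂)².
n₂ = 120 × (0.771/1.54)² = 120 × 0.2506 = 30.07
Round up: n₂ = 31.

31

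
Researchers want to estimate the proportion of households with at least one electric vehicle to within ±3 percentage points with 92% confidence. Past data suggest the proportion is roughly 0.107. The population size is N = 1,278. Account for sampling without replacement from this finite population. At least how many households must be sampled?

For a proportion with margin E = 0.03 at 92% confidence, z = 1.751.
n = p̂(1−p̂)(z/E)² = 0.107 × 0.893 × (1.751/0.03)² = 325.51 — call this n₀.
Finite-population correction with N = 1,278: n = n₀ / (1 + (n₀−1)/N) = 325.51 / 1.254 = 259.58
Round up: n = 260.

260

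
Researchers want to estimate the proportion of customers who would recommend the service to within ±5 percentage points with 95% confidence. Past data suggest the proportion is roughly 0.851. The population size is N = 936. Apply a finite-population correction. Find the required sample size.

For a proportion with margin E = 0.05 at 95% confidence, z = 1.960.
n = p̂(1−p̂)(z/E)² = 0.851 × 0.149 × (1.960/0.05)² = 194.84 — call this n₀.
Finite-population correction with N = 936: n = n₀ / (1 + (n₀−1)/N) = 194.84 / 1.207 = 161.43
Round up: n = 162.

162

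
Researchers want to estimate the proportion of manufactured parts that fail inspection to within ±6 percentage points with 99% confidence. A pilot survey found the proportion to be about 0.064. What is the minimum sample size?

For a proportion with margin E = 0.06 at 99% confidence, z = 2.576.
n = p̂(1−p̂)(z/E)² = 0.064 × 0.936 × (2.576/0.06)² = 110.42
Round up: n = 111.

n = 111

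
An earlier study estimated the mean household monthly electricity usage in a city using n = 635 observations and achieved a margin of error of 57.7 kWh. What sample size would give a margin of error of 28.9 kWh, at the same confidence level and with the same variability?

n = 2532

Margin of error scales as 1/√n, so n₂ = n₁·(E₁/E₂)².
n₂ = 635 × (57.7/28.9)² = 635 × 3.986 = 2531.11
Round up: n₂ = 2532.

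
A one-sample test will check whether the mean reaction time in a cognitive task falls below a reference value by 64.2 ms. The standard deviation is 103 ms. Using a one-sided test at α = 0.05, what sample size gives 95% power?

28

For a one-sample z-test, n = ((z_α + z_β)·σ/δ)².
z_α = 1.645 (one-sided α = 0.05); z_β = 1.645 (power 95% → β = 0.05).
n = (3.290 × 103 / 64.2)² = 27.86
Round up: n = 28.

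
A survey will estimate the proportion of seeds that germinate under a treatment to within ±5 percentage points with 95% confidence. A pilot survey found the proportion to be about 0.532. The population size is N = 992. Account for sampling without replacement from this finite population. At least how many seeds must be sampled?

For a proportion with margin E = 0.05 at 95% confidence, z = 1.960.
n = p̂(1−p̂)(z/E)² = 0.532 × 0.468 × (1.960/0.05)² = 382.59 — call this n₀.
Finite-population correction with N = 992: n = n₀ / (1 + (n₀−1)/N) = 382.59 / 1.385 = 276.24
Round up: n = 277.

277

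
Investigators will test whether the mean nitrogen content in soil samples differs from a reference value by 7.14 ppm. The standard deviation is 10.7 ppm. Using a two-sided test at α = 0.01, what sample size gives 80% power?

For a one-sample z-test, n = ((z_{α/2} + z_β)·σ/δ)².
z_{α/2} = 2.576 (two-sided α = 0.01); z_β = 0.842 (power 80% → β = 0.2).
n = (3.418 × 10.7 / 7.14)² = 26.24
Round up: n = 27.

n = 27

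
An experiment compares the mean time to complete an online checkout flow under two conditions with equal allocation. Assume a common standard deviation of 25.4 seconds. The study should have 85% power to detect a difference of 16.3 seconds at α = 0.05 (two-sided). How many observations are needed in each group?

44 per group

For two equal groups, n per group = 2·((z_{α/2} + z_β)·σ/δ)².
z_{α/2} = 1.960; z_β = 1.036 (power 85%).
n = 2 × (2.996 × 25.4 / 16.3)² = 2 × 21.80 = 43.60
Round up: n = 44 per group.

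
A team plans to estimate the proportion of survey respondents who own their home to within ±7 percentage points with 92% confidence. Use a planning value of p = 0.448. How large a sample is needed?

For a proportion with margin E = 0.07 at 92% confidence, z = 1.751.
n = p̂(1−p̂)(z/E)² = 0.448 × 0.552 × (1.751/0.07)² = 154.74
Round up: n = 155.

155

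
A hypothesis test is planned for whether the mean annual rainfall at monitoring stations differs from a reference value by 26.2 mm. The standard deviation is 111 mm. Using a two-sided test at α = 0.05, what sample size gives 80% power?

141

For a one-sample z-test, n = ((z_{α/2} + z_β)·σ/δ)².
z_{α/2} = 1.960 (two-sided α = 0.05); z_β = 0.842 (power 80% → β = 0.2).
n = (2.802 × 111 / 26.2)² = 140.92
Round up: n = 141.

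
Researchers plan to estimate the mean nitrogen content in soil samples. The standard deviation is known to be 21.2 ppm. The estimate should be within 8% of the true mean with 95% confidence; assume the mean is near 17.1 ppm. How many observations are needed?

For a mean, the margin of error is E = z·σ/√n, so n = (zσ/E)².
At 95% confidence, z = 1.960.
E = 8% of 17.1 = 1.368 ppm.
n = (1.960 × 21.2 / 1.368)² = 922.60
Round up: n = 923.

923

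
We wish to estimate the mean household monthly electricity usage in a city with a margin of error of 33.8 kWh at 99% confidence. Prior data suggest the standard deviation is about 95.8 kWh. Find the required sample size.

54

For a mean, the margin of error is E = z·σ/√n, so n = (zσ/E)².
At 99% confidence, z = 2.576.
n = (2.576 × 95.8 / 33.8)² = 53.31
Round up: n = 54.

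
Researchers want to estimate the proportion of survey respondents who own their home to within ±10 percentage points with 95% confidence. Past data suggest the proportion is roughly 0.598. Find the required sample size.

For a proportion with margin E = 0.1 at 95% confidence, z = 1.960.
n = p̂(1−p̂)(z/E)² = 0.598 × 0.402 × (1.960/0.1)² = 92.35
Round up: n = 93.

93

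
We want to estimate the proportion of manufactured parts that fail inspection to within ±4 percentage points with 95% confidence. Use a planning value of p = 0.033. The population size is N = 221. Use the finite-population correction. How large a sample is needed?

n = 58

For a proportion with margin E = 0.04 at 95% confidence, z = 1.960.
n = p̂(1−p̂)(z/E)² = 0.033 × 0.967 × (1.960/0.04)² = 76.62 — call this n₀.
Finite-population correction with N = 221: n = n₀ / (1 + (n₀−1)/N) = 76.62 / 1.342 = 57.09
Round up: n = 58.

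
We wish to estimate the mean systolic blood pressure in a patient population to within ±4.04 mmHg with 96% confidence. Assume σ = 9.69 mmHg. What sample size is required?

For a mean, the margin of error is E = z·σ/√n, so n = (zσ/E)².
At 96% confidence, z = 2.054.
n = (2.054 × 9.69 / 4.04)² = 24.27
Round up: n = 25.

25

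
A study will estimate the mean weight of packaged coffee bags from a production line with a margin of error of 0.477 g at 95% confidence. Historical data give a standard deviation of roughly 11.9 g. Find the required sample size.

n = 2391

For a mean, the margin of error is E = z·σ/√n, so n = (zσ/E)².
At 95% confidence, z = 1.960.
n = (1.960 × 11.9 / 0.477)² = 2390.94
Round up: n = 2391.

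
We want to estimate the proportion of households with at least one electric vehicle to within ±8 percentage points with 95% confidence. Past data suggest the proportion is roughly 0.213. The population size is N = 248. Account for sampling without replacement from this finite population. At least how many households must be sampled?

For a proportion with margin E = 0.08 at 95% confidence, z = 1.960.
n = p̂(1−p̂)(z/E)² = 0.213 × 0.787 × (1.960/0.08)² = 100.62 — call this n₀.
Finite-population correction with N = 248: n = n₀ / (1 + (n₀−1)/N) = 100.62 / 1.402 = 71.77
Round up: n = 72.

72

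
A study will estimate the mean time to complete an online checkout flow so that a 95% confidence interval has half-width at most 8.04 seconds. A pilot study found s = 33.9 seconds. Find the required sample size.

For a mean, the margin of error is E = z·σ/√n, so n = (zσ/E)².
At 95% confidence, z = 1.960.
n = (1.960 × 33.9 / 8.04)² = 68.30
Round up: n = 69.

69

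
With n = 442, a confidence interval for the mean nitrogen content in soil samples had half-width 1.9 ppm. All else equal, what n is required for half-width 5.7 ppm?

n = 50

Margin of error scales as 1/√n, so n₂ = n₁·(E₁/E₂)².
n₂ = 442 × (1.9/5.7)² = 442 × 0.1111 = 49.11
Round up: n₂ = 50.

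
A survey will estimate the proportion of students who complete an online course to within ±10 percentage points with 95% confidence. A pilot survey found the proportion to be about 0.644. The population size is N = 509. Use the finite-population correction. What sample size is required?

n = 76

For a proportion with margin E = 0.1 at 95% confidence, z = 1.960.
n = p̂(1−p̂)(z/E)² = 0.644 × 0.356 × (1.960/0.1)² = 88.07 — call this n₀.
Finite-population correction with N = 509: n = n₀ / (1 + (n₀−1)/N) = 88.07 / 1.171 = 75.21
Round up: n = 76.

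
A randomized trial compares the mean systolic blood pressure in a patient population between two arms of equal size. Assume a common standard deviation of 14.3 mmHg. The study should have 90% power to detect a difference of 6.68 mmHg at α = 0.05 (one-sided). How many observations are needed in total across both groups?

158 total

For two equal groups, n per group = 2·((z_α + z_β)·σ/δ)².
z_α = 1.645; z_β = 1.282 (power 90%).
n = 2 × (2.927 × 14.3 / 6.68)² = 2 × 39.26 = 78.52
Round up: n = 79 per group.
Total across both groups: 2 × 79 = 158.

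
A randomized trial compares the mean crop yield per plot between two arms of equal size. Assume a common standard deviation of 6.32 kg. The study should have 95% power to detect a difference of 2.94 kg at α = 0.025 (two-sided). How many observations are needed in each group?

140 per group

For two equal groups, n per group = 2·((z_{α/2} + z_β)·σ/δ)².
z_{α/2} = 2.241; z_β = 1.645 (power 95%).
n = 2 × (3.886 × 6.32 / 2.94)² = 2 × 69.78 = 139.56
Round up: n = 140 per group.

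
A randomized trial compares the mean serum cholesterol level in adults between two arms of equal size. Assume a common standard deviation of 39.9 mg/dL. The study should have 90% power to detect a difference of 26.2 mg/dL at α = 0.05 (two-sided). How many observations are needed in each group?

For two equal groups, n per group = 2·((z_{α/2} + z_β)·σ/δ)².
z_{α/2} = 1.960; z_β = 1.282 (power 90%).
n = 2 × (3.242 × 39.9 / 26.2)² = 2 × 24.38 = 48.76
Round up: n = 49 per group.

49 per group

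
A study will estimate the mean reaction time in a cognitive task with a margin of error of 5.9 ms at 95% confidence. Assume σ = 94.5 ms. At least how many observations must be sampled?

For a mean, the margin of error is E = z·σ/√n, so n = (zσ/E)².
At 95% confidence, z = 1.960.
n = (1.960 × 94.5 / 5.9)² = 985.53
Round up: n = 986.

986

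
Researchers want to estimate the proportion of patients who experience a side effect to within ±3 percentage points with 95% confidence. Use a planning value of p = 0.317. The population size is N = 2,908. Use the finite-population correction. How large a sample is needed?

702

For a proportion with margin E = 0.03 at 95% confidence, z = 1.960.
n = p̂(1−p̂)(z/E)² = 0.317 × 0.683 × (1.960/0.03)² = 924.17 — call this n₀.
Finite-population correction with N = 2,908: n = n₀ / (1 + (n₀−1)/N) = 924.17 / 1.317 = 701.72
Round up: n = 702.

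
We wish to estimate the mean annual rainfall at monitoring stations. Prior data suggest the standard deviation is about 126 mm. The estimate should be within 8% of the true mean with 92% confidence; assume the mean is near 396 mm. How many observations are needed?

For a mean, the margin of error is E = z·σ/√n, so n = (zσ/E)².
At 92% confidence, z = 1.751.
E = 8% of 396 = 31.68 mm.
n = (1.751 × 126 / 31.68)² = 48.50
Round up: n = 49.

49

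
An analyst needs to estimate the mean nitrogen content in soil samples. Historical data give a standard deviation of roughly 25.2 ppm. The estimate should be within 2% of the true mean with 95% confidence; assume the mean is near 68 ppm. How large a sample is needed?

1319

For a mean, the margin of error is E = z·σ/√n, so n = (zσ/E)².
At 95% confidence, z = 1.960.
E = 2% of 68 = 1.36 ppm.
n = (1.960 × 25.2 / 1.36)² = 1318.97
Round up: n = 1319.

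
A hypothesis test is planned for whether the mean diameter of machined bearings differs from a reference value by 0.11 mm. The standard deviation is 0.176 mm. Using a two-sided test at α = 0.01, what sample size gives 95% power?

For a one-sample z-test, n = ((z_{α/2} + z_β)·σ/δ)².
z_{α/2} = 2.576 (two-sided α = 0.01); z_β = 1.645 (power 95% → β = 0.05).
n = (4.221 × 0.176 / 0.11)² = 45.61
Round up: n = 46.

46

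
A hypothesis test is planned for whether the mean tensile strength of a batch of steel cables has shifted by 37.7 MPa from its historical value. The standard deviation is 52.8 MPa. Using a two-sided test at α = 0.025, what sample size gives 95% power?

30

For a one-sample z-test, n = ((z_{α/2} + z_β)·σ/δ)².
z_{α/2} = 2.241 (two-sided α = 0.025); z_β = 1.645 (power 95% → β = 0.05).
n = (3.886 × 52.8 / 37.7)² = 29.62
Round up: n = 30.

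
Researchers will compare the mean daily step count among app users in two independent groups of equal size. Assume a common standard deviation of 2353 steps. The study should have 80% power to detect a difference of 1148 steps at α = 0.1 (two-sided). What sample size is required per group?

For two equal groups, n per group = 2·((z_{α/2} + z_β)·σ/δ)².
z_{α/2} = 1.645; z_β = 0.842 (power 80%).
n = 2 × (2.487 × 2353 / 1148)² = 2 × 25.98 = 51.96
Round up: n = 52 per group.

52 per group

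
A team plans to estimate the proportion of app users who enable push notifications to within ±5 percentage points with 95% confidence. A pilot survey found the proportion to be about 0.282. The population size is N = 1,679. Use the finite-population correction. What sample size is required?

For a proportion with margin E = 0.05 at 95% confidence, z = 1.960.
n = p̂(1−p̂)(z/E)² = 0.282 × 0.718 × (1.960/0.05)² = 311.13 — call this n₀.
Finite-population correction with N = 1,679: n = n₀ / (1 + (n₀−1)/N) = 311.13 / 1.185 = 262.56
Round up: n = 263.

263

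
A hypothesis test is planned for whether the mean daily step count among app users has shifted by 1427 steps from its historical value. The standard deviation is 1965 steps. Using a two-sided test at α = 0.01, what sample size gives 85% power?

For a one-sample z-test, n = ((z_{α/2} + z_β)·σ/δ)².
z_{α/2} = 2.576 (two-sided α = 0.01); z_β = 1.036 (power 85% → β = 0.15).
n = (3.612 × 1965 / 1427)² = 24.74
Round up: n = 25.

25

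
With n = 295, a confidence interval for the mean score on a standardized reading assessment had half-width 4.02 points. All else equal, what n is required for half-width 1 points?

4768

Margin of error scales as 1/√n, so n₂ = n₁·(E₁/E₂)².
n₂ = 295 × (4.02/1)² = 295 × 16.16 = 4767.20
Round up: n₂ = 4768.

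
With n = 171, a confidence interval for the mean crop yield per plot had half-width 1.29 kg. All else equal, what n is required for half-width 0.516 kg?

Margin of error scales as 1/√n, so n₂ = n₁·(E₁/E₂)².
n₂ = 171 × (1.29/0.516)² = 171 × 6.25 = 1068.75
Round up: n₂ = 1069.

n = 1069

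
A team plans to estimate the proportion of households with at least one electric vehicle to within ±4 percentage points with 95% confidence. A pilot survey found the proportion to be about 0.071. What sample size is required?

For a proportion with margin E = 0.04 at 95% confidence, z = 1.960.
n = p̂(1−p̂)(z/E)² = 0.071 × 0.929 × (1.960/0.04)² = 158.37
Round up: n = 159.

n = 159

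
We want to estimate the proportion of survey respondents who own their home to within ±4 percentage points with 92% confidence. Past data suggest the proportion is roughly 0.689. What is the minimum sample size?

For a proportion with margin E = 0.04 at 92% confidence, z = 1.751.
n = p̂(1−p̂)(z/E)² = 0.689 × 0.311 × (1.751/0.04)² = 410.61
Round up: n = 411.

411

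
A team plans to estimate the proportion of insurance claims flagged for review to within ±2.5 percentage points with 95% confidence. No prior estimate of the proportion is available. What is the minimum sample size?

n = 1537

For a proportion with margin E = 0.025 at 95% confidence, z = 1.960.
With no prior estimate, use p = 0.5, which maximizes p(1−p) at 0.25.
n = 0.25 × (z/E)² = 0.25 × (1.960/0.025)² = 1536.64
Round up: n = 1537.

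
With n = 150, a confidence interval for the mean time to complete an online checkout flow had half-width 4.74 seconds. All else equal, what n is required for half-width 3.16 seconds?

Margin of error scales as 1/√n, so n₂ = n₁·(E₁/E₂)².
n₂ = 150 × (4.74/3.16)² = 150 × 2.25 = 337.50
Round up: n₂ = 338.

338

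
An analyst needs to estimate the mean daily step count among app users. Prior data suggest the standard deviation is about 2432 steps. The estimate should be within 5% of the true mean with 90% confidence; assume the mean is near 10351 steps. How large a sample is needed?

n = 60

For a mean, the margin of error is E = z·σ/√n, so n = (zσ/E)².
At 90% confidence, z = 1.645.
E = 5% of 10351 = 517.5 steps.
n = (1.645 × 2432 / 517.5)² = 59.75
Round up: n = 60.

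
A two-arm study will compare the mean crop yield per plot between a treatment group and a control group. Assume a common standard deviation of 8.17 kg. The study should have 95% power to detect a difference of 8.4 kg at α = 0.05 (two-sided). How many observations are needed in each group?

For two equal groups, n per group = 2·((z_{α/2} + z_β)·σ/δ)².
z_{α/2} = 1.960; z_β = 1.645 (power 95%).
n = 2 × (3.605 × 8.17 / 8.4)² = 2 × 12.29 = 24.58
Round up: n = 25 per group.

25 per group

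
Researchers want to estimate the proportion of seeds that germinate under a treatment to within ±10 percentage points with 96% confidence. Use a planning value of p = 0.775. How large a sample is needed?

74

For a proportion with margin E = 0.1 at 96% confidence, z = 2.054.
n = p̂(1−p̂)(z/E)² = 0.775 × 0.225 × (2.054/0.1)² = 73.57
Round up: n = 74.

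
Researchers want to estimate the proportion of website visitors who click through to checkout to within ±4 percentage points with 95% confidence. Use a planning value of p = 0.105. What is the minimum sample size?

n = 226

For a proportion with margin E = 0.04 at 95% confidence, z = 1.960.
n = p̂(1−p̂)(z/E)² = 0.105 × 0.895 × (1.960/0.04)² = 225.63
Round up: n = 226.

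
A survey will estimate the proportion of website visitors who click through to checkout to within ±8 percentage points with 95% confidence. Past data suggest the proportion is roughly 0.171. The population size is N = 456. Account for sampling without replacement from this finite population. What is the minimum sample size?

n = 72

For a proportion with margin E = 0.08 at 95% confidence, z = 1.960.
n = p̂(1−p̂)(z/E)² = 0.171 × 0.829 × (1.960/0.08)² = 85.09 — call this n₀.
Finite-population correction with N = 456: n = n₀ / (1 + (n₀−1)/N) = 85.09 / 1.184 = 71.87
Round up: n = 72.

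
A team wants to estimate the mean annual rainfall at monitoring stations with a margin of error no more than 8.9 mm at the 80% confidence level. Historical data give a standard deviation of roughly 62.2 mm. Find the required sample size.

For a mean, the margin of error is E = z·σ/√n, so n = (zσ/E)².
At 80% confidence, z = 1.282.
n = (1.282 × 62.2 / 8.9)² = 80.27
Round up: n = 81.

81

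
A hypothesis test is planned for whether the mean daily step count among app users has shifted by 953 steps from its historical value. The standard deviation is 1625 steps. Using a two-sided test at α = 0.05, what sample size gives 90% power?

For a one-sample z-test, n = ((z_{α/2} + z_β)·σ/δ)².
z_{α/2} = 1.960 (two-sided α = 0.05); z_β = 1.282 (power 90% → β = 0.1).
n = (3.242 × 1625 / 953)² = 30.56
Round up: n = 31.

31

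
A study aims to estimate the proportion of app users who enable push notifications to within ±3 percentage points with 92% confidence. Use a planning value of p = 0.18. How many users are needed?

For a proportion with margin E = 0.03 at 92% confidence, z = 1.751.
n = p̂(1−p̂)(z/E)² = 0.18 × 0.82 × (1.751/0.03)² = 502.82
Round up: n = 503.

n = 503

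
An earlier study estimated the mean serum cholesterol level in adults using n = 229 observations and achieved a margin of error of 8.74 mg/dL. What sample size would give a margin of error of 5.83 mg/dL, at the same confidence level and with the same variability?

Margin of error scales as 1/√n, so n₂ = n₁·(E₁/E₂)².
n₂ = 229 × (8.74/5.83)² = 229 × 2.247 = 514.56
Round up: n₂ = 515.

515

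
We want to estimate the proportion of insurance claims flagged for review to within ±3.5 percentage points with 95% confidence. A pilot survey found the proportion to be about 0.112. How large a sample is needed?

For a proportion with margin E = 0.035 at 95% confidence, z = 1.960.
n = p̂(1−p̂)(z/E)² = 0.112 × 0.888 × (1.960/0.035)² = 311.89
Round up: n = 312.

312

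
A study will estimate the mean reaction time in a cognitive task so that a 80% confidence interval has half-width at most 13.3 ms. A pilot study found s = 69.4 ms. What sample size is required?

45

For a mean, the margin of error is E = z·σ/√n, so n = (zσ/E)².
At 80% confidence, z = 1.282.
n = (1.282 × 69.4 / 13.3)² = 44.75
Round up: n = 45.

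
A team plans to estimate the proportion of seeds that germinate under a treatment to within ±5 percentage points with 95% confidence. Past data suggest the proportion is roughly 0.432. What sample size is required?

378

For a proportion with margin E = 0.05 at 95% confidence, z = 1.960.
n = p̂(1−p̂)(z/E)² = 0.432 × 0.568 × (1.960/0.05)² = 377.05
Round up: n = 378.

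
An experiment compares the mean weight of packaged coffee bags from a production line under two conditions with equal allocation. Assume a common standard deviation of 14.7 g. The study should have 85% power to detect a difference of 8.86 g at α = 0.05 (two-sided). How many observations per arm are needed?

For two equal groups, n per group = 2·((z_{α/2} + z_β)·σ/δ)².
z_{α/2} = 1.960; z_β = 1.036 (power 85%).
n = 2 × (2.996 × 14.7 / 8.86)² = 2 × 24.71 = 49.42
Round up: n = 50 per group.

50 per group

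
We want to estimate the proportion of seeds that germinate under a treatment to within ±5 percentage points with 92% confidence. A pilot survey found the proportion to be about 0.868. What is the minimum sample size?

For a proportion with margin E = 0.05 at 92% confidence, z = 1.751.
n = p̂(1−p̂)(z/E)² = 0.868 × 0.132 × (1.751/0.05)² = 140.52
Round up: n = 141.

141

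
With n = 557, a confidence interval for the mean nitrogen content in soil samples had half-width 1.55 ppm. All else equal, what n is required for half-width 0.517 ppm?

5007

Margin of error scales as 1/√n, so n₂ = n₁·(E₁/E₂)².
n₂ = 557 × (1.55/0.517)² = 557 × 8.988 = 5006.32
Round up: n₂ = 5007.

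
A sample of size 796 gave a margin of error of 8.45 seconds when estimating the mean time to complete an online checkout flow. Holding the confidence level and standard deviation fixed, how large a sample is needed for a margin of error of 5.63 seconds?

n = 1794

Margin of error scales as 1/√n, so n₂ = n₁·(E₁/E₂)².
n₂ = 796 × (8.45/5.63)² = 796 × 2.253 = 1793.39
Round up: n₂ = 1794.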